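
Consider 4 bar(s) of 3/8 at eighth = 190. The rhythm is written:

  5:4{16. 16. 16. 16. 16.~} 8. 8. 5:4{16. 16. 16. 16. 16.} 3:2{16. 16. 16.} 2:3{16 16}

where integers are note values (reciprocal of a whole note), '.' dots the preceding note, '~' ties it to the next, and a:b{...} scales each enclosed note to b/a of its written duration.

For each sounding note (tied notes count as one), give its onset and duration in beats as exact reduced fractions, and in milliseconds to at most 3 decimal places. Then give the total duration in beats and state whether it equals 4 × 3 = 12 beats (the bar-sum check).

1) 0.0ms=0b +189.474ms=3/5b
2) 189.474ms=3/5b +189.474ms=3/5b
3) 378.947ms=6/5b +189.474ms=3/5b
4) 568.421ms=9/5b +189.474ms=3/5b
5) 757.895ms=12/5b +663.158ms=21/10b
6) 1421.053ms=9/2b +473.684ms=3/2b
7) 1894.737ms=6b +189.474ms=3/5b
8) 2084.211ms=33/5b +189.474ms=3/5b
9) 2273.684ms=36/5b +189.474ms=3/5b
10) 2463.158ms=39/5b +189.474ms=3/5b
11) 2652.632ms=42/5b +189.474ms=3/5b
12) 2842.105ms=9b +157.895ms=1/2b
13) 3000.0ms=19/2b +157.895ms=1/2b
14) 3157.895ms=10b +157.895ms=1/2b
15) 3315.789ms=21/2b +236.842ms=3/4b
16) 3552.632ms=45/4b +236.842ms=3/4b
Σ=12b of 12 (190bpm 3/8) — PASS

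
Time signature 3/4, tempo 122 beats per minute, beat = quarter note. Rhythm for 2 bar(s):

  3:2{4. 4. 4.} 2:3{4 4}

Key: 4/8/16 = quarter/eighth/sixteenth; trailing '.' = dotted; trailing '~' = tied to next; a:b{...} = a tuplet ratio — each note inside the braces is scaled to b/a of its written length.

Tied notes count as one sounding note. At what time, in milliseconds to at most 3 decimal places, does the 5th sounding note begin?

note 5 onset = 9/2b = 2213.115ms

1. 0.0ms @ 0 + 491.803ms (1)
2. 491.803ms @ 1 + 491.803ms (1)
3. 983.607ms @ 2 + 491.803ms (1)
4. 1475.41ms @ 3 + 737.705ms (3/2)
5. 2213.115ms @ 9/2 + 737.705ms (3/2)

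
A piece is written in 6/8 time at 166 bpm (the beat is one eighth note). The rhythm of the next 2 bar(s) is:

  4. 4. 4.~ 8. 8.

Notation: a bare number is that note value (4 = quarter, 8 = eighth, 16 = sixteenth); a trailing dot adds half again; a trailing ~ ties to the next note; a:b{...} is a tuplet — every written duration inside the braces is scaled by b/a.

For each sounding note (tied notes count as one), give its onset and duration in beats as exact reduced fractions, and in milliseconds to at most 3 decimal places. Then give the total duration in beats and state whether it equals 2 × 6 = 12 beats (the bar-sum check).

1) 0.0ms=0b +1084.337ms=3b
2) 1084.337ms=3b +1084.337ms=3b
3) 2168.675ms=6b +1626.506ms=9/2b
4) 3795.181ms=21/2b +542.169ms=3/2b
Σ=12b of 12 (166bpm 6/8) — PASS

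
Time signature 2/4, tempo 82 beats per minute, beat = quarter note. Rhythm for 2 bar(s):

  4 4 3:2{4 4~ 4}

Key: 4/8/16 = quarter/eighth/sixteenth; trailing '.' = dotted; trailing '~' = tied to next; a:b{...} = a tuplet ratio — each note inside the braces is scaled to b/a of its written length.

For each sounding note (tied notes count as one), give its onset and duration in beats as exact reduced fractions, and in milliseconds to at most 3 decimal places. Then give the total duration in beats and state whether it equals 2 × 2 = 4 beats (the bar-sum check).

1) 0.0ms=0b +731.707ms=1b
2) 731.707ms=1b +731.707ms=1b
3) 1463.415ms=2b +487.805ms=2/3b
4) 1951.22ms=8/3b +975.61ms=4/3b
Σ=4b of 4 (82bpm 2/4) — PASS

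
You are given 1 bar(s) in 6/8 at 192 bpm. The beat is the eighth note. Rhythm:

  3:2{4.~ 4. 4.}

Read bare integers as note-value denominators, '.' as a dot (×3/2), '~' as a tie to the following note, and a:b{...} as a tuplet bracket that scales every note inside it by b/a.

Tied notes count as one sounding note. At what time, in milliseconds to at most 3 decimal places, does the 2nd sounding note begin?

1. 0.0ms @ 0 + 1250.0ms (4)
2. 1250.0ms @ 4 + 625.0ms (2)

note 2 onset = 4b = 1250.0ms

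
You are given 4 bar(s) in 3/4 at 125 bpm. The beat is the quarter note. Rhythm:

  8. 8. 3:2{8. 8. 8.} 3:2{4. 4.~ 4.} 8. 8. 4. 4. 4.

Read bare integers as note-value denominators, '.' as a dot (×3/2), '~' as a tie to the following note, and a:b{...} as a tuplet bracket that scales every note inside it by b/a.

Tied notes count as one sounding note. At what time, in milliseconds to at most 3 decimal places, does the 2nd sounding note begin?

1. 0.0ms @ 0 + 360.0ms (3/4)
2. 360.0ms @ 3/4 + 360.0ms (3/4)
3. 720.0ms @ 3/2 + 240.0ms (1/2)
4. 960.0ms @ 2 + 240.0ms (1/2)
5. 1200.0ms @ 5/2 + 240.0ms (1/2)
6. 1440.0ms @ 3 + 480.0ms (1)
7. 1920.0ms @ 4 + 960.0ms (2)
8. 2880.0ms @ 6 + 360.0ms (3/4)
9. 3240.0ms @ 27/4 + 360.0ms (3/4)
10. 3600.0ms @ 15/2 + 720.0ms (3/2)
11. 4320.0ms @ 9 + 720.0ms (3/2)
12. 5040.0ms @ 21/2 + 720.0ms (3/2)

note 2 onset = 3/4b = 360.0ms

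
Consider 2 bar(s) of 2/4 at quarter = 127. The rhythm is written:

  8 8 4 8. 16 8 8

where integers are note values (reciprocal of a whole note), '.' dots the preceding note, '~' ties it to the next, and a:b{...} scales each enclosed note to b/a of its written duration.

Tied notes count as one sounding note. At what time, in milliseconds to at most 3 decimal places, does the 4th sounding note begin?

note 4 onset = 2b = 944.882ms

1. 0.0ms @ 0 + 236.22ms (1/2)
2. 236.22ms @ 1/2 + 236.22ms (1/2)
3. 472.441ms @ 1 + 472.441ms (1)
4. 944.882ms @ 2 + 354.331ms (3/4)
5. 1299.213ms @ 11/4 + 118.11ms (1/4)
6. 1417.323ms @ 3 + 236.22ms (1/2)
7. 1653.543ms @ 7/2 + 236.22ms (1/2)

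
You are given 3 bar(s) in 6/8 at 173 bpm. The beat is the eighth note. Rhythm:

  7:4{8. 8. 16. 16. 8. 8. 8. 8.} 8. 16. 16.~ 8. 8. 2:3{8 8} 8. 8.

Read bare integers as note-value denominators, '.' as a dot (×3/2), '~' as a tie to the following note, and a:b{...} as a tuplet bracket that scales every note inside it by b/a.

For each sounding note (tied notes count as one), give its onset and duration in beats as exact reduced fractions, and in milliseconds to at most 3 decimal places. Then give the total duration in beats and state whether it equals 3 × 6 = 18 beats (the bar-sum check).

1) 0.0ms=0b +297.275ms=6/7b
2) 297.275ms=6/7b +297.275ms=6/7b
3) 594.55ms=12/7b +148.637ms=3/7b
4) 743.187ms=15/7b +148.637ms=3/7b
5) 891.825ms=18/7b +297.275ms=6/7b
6) 1189.1ms=24/7b +297.275ms=6/7b
7) 1486.375ms=30/7b +297.275ms=6/7b
8) 1783.65ms=36/7b +297.275ms=6/7b
9) 2080.925ms=6b +520.231ms=3/2b
10) 2601.156ms=15/2b +260.116ms=3/4b
11) 2861.272ms=33/4b +780.347ms=9/4b
12) 3641.618ms=21/2b +520.231ms=3/2b
13) 4161.85ms=12b +520.231ms=3/2b
14) 4682.081ms=27/2b +520.231ms=3/2b
15) 5202.312ms=15b +520.231ms=3/2b
16) 5722.543ms=33/2b +520.231ms=3/2b
Σ=18b of 18 (173bpm 6/8) — PASS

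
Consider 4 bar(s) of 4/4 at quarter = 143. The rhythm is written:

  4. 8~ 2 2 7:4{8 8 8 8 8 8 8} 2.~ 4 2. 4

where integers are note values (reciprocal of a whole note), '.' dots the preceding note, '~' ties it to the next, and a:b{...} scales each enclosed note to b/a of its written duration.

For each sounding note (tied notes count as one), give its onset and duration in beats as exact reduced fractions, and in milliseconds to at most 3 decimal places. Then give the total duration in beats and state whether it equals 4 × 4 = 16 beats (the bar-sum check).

1) 0.0ms=0b +629.371ms=3/2b
2) 629.371ms=3/2b +1048.951ms=5/2b
3) 1678.322ms=4b +839.161ms=2b
4) 2517.483ms=6b +119.88ms=2/7b
5) 2637.363ms=44/7b +119.88ms=2/7b
6) 2757.243ms=46/7b +119.88ms=2/7b
7) 2877.123ms=48/7b +119.88ms=2/7b
8) 2997.003ms=50/7b +119.88ms=2/7b
9) 3116.883ms=52/7b +119.88ms=2/7b
10) 3236.763ms=54/7b +119.88ms=2/7b
11) 3356.643ms=8b +1678.322ms=4b
12) 5034.965ms=12b +1258.741ms=3b
13) 6293.706ms=15b +419.58ms=1b
Σ=16b of 16 (143bpm 4/4) — PASS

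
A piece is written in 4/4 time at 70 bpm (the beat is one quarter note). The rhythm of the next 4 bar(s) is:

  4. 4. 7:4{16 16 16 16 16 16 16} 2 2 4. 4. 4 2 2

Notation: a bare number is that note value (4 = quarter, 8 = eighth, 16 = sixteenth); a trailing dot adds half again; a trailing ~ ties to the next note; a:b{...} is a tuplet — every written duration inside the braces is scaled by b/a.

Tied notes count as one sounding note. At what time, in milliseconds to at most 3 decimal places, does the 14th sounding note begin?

1. 0.0ms @ 0 + 1285.714ms (3/2)
2. 1285.714ms @ 3/2 + 1285.714ms (3/2)
3. 2571.429ms @ 3 + 122.449ms (1/7)
4. 2693.878ms @ 22/7 + 122.449ms (1/7)
5. 2816.327ms @ 23/7 + 122.449ms (1/7)
6. 2938.776ms @ 24/7 + 122.449ms (1/7)
7. 3061.224ms @ 25/7 + 122.449ms (1/7)
8. 3183.673ms @ 26/7 + 122.449ms (1/7)
9. 3306.122ms @ 27/7 + 122.449ms (1/7)
10. 3428.571ms @ 4 + 1714.286ms (2)
11. 5142.857ms @ 6 + 1714.286ms (2)
12. 6857.143ms @ 8 + 1285.714ms (3/2)
13. 8142.857ms @ 19/2 + 1285.714ms (3/2)
14. 9428.571ms @ 11 + 857.143ms (1)
15. 10285.714ms @ 12 + 1714.286ms (2)
16. 12000.0ms @ 14 + 1714.286ms (2)

note 14 onset = 11b = 9428.571ms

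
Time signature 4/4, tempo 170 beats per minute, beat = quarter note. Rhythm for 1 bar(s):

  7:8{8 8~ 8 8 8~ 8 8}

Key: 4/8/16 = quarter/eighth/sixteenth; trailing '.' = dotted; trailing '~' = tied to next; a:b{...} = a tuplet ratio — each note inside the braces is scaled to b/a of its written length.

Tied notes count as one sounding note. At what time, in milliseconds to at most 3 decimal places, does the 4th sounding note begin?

note 4 onset = 16/7b = 806.723ms

1. 0.0ms @ 0 + 201.681ms (4/7)
2. 201.681ms @ 4/7 + 403.361ms (8/7)
3. 605.042ms @ 12/7 + 201.681ms (4/7)
4. 806.723ms @ 16/7 + 403.361ms (8/7)
5. 1210.084ms @ 24/7 + 201.681ms (4/7)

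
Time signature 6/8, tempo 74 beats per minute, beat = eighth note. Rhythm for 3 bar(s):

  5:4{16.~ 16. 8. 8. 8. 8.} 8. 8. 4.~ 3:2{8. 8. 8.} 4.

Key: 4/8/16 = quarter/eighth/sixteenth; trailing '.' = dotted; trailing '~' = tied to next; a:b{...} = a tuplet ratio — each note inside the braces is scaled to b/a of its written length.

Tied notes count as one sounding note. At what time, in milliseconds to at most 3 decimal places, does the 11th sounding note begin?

note 11 onset = 15b = 12162.162ms

1. 0.0ms @ 0 + 972.973ms (6/5)
2. 972.973ms @ 6/5 + 972.973ms (6/5)
3. 1945.946ms @ 12/5 + 972.973ms (6/5)
4. 2918.919ms @ 18/5 + 972.973ms (6/5)
5. 3891.892ms @ 24/5 + 972.973ms (6/5)
6. 4864.865ms @ 6 + 1216.216ms (3/2)
7. 6081.081ms @ 15/2 + 1216.216ms (3/2)
8. 7297.297ms @ 9 + 3243.243ms (4)
9. 10540.541ms @ 13 + 810.811ms (1)
10. 11351.351ms @ 14 + 810.811ms (1)
11. 12162.162ms @ 15 + 2432.432ms (3)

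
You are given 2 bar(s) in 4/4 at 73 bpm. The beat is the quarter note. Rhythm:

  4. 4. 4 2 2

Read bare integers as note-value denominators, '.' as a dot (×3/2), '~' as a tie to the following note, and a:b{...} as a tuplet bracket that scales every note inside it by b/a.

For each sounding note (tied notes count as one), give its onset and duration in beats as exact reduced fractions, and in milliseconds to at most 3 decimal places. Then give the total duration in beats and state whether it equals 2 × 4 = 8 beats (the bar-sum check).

1) 0.0ms=0b +1232.877ms=3/2b
2) 1232.877ms=3/2b +1232.877ms=3/2b
3) 2465.753ms=3b +821.918ms=1b
4) 3287.671ms=4b +1643.836ms=2b
5) 4931.507ms=6b +1643.836ms=2b
Σ=8b of 8 (73bpm 4/4) — PASS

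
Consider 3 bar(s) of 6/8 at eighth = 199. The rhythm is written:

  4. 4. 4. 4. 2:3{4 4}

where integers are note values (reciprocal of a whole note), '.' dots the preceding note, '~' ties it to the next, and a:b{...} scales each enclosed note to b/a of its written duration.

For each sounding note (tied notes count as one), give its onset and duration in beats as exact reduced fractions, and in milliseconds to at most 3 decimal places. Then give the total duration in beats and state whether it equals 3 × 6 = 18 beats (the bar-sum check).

1) 0.0ms=0b +904.523ms=3b
2) 904.523ms=3b +904.523ms=3b
3) 1809.045ms=6b +904.523ms=3b
4) 2713.568ms=9b +904.523ms=3b
5) 3618.09ms=12b +904.523ms=3b
6) 4522.613ms=15b +904.523ms=3b
Σ=18b of 18 (199bpm 6/8) — PASS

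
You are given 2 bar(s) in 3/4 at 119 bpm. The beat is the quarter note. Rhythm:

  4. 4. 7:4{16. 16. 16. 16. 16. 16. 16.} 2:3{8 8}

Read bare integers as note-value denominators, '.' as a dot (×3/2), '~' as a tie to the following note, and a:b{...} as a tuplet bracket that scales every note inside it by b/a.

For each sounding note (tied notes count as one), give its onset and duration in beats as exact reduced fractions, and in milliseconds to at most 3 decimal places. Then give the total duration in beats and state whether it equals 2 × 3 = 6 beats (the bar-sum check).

1) 0.0ms=0b +756.303ms=3/2b
2) 756.303ms=3/2b +756.303ms=3/2b
3) 1512.605ms=3b +108.043ms=3/14b
4) 1620.648ms=45/14b +108.043ms=3/14b
5) 1728.691ms=24/7b +108.043ms=3/14b
6) 1836.735ms=51/14b +108.043ms=3/14b
7) 1944.778ms=27/7b +108.043ms=3/14b
8) 2052.821ms=57/14b +108.043ms=3/14b
9) 2160.864ms=30/7b +108.043ms=3/14b
10) 2268.908ms=9/2b +378.151ms=3/4b
11) 2647.059ms=21/4b +378.151ms=3/4b
Σ=6b of 6 (119bpm 3/4) — PASS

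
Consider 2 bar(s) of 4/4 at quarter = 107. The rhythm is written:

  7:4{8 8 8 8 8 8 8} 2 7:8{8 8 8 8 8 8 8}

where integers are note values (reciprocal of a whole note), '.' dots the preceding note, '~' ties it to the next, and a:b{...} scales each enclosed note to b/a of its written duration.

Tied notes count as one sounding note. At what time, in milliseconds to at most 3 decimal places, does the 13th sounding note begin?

note 13 onset = 44/7b = 3524.7ms

1. 0.0ms @ 0 + 160.214ms (2/7)
2. 160.214ms @ 2/7 + 160.214ms (2/7)
3. 320.427ms @ 4/7 + 160.214ms (2/7)
4. 480.641ms @ 6/7 + 160.214ms (2/7)
5. 640.854ms @ 8/7 + 160.214ms (2/7)
6. 801.068ms @ 10/7 + 160.214ms (2/7)
7. 961.282ms @ 12/7 + 160.214ms (2/7)
8. 1121.495ms @ 2 + 1121.495ms (2)
9. 2242.991ms @ 4 + 320.427ms (4/7)
10. 2563.418ms @ 32/7 + 320.427ms (4/7)
11. 2883.845ms @ 36/7 + 320.427ms (4/7)
12. 3204.272ms @ 40/7 + 320.427ms (4/7)
13. 3524.7ms @ 44/7 + 320.427ms (4/7)
14. 3845.127ms @ 48/7 + 320.427ms (4/7)
15. 4165.554ms @ 52/7 + 320.427ms (4/7)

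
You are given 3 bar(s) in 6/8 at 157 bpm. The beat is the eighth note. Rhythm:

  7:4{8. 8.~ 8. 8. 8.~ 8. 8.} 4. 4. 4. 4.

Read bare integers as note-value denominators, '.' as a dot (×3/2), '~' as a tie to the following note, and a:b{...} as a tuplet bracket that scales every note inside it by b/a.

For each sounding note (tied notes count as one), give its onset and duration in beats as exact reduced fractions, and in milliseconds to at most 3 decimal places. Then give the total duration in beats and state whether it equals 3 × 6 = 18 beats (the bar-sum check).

1) 0.0ms=0b +327.571ms=6/7b
2) 327.571ms=6/7b +655.141ms=12/7b
3) 982.712ms=18/7b +327.571ms=6/7b
4) 1310.282ms=24/7b +655.141ms=12/7b
5) 1965.423ms=36/7b +327.571ms=6/7b
6) 2292.994ms=6b +1146.497ms=3b
7) 3439.49ms=9b +1146.497ms=3b
8) 4585.987ms=12b +1146.497ms=3b
9) 5732.484ms=15b +1146.497ms=3b
Σ=18b of 18 (157bpm 6/8) — PASS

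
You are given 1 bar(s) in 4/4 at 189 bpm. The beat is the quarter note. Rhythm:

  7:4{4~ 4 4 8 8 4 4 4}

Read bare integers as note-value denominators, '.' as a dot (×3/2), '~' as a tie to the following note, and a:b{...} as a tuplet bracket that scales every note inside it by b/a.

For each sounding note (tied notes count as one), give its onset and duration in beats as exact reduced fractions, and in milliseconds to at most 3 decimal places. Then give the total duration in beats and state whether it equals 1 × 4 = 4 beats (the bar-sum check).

1) 0.0ms=0b +362.812ms=8/7b
2) 362.812ms=8/7b +181.406ms=4/7b
3) 544.218ms=12/7b +90.703ms=2/7b
4) 634.921ms=2b +90.703ms=2/7b
5) 725.624ms=16/7b +181.406ms=4/7b
6) 907.029ms=20/7b +181.406ms=4/7b
7) 1088.435ms=24/7b +181.406ms=4/7b
Σ=4b of 4 (189bpm 4/4) — PASS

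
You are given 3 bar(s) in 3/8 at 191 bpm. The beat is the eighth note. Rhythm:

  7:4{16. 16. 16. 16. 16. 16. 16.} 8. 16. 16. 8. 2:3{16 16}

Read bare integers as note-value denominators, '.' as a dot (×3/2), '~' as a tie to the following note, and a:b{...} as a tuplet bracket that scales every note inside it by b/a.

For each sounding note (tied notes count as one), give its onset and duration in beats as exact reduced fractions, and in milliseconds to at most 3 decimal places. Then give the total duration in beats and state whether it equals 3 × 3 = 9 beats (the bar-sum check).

1) 0.0ms=0b +134.63ms=3/7b
2) 134.63ms=3/7b +134.63ms=3/7b
3) 269.26ms=6/7b +134.63ms=3/7b
4) 403.889ms=9/7b +134.63ms=3/7b
5) 538.519ms=12/7b +134.63ms=3/7b
6) 673.149ms=15/7b +134.63ms=3/7b
7) 807.779ms=18/7b +134.63ms=3/7b
8) 942.408ms=3b +471.204ms=3/2b
9) 1413.613ms=9/2b +235.602ms=3/4b
10) 1649.215ms=21/4b +235.602ms=3/4b
11) 1884.817ms=6b +471.204ms=3/2b
12) 2356.021ms=15/2b +235.602ms=3/4b
13) 2591.623ms=33/4b +235.602ms=3/4b
Σ=9b of 9 (191bpm 3/8) — PASS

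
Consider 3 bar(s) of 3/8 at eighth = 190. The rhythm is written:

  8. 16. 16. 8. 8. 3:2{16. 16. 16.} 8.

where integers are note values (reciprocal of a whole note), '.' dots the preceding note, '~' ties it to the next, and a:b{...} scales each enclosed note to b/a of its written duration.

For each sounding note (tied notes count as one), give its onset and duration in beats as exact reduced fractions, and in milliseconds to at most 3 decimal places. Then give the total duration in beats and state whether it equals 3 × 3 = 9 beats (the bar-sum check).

1) 0.0ms=0b +473.684ms=3/2b
2) 473.684ms=3/2b +236.842ms=3/4b
3) 710.526ms=9/4b +236.842ms=3/4b
4) 947.368ms=3b +473.684ms=3/2b
5) 1421.053ms=9/2b +473.684ms=3/2b
6) 1894.737ms=6b +157.895ms=1/2b
7) 2052.632ms=13/2b +157.895ms=1/2b
8) 2210.526ms=7b +157.895ms=1/2b
9) 2368.421ms=15/2b +473.684ms=3/2b
Σ=9b of 9 (190bpm 3/8) — PASS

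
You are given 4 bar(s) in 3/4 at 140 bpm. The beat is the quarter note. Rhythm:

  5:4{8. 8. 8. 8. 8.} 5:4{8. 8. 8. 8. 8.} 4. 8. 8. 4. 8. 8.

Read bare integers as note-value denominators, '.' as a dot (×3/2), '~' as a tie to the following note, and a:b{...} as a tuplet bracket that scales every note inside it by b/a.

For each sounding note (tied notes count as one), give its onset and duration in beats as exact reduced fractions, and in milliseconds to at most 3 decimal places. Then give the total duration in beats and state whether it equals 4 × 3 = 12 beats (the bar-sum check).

1) 0.0ms=0b +257.143ms=3/5b
2) 257.143ms=3/5b +257.143ms=3/5b
3) 514.286ms=6/5b +257.143ms=3/5b
4) 771.429ms=9/5b +257.143ms=3/5b
5) 1028.571ms=12/5b +257.143ms=3/5b
6) 1285.714ms=3b +257.143ms=3/5b
7) 1542.857ms=18/5b +257.143ms=3/5b
8) 1800.0ms=21/5b +257.143ms=3/5b
9) 2057.143ms=24/5b +257.143ms=3/5b
10) 2314.286ms=27/5b +257.143ms=3/5b
11) 2571.429ms=6b +642.857ms=3/2b
12) 3214.286ms=15/2b +321.429ms=3/4b
13) 3535.714ms=33/4b +321.429ms=3/4b
14) 3857.143ms=9b +642.857ms=3/2b
15) 4500.0ms=21/2b +321.429ms=3/4b
16) 4821.429ms=45/4b +321.429ms=3/4b
Σ=12b of 12 (140bpm 3/4) — PASS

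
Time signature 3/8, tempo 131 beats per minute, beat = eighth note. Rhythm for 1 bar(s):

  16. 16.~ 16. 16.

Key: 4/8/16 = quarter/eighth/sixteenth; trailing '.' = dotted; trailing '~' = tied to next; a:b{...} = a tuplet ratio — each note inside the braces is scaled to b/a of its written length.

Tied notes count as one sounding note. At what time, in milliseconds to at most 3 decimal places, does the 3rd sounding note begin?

1. 0.0ms @ 0 + 343.511ms (3/4)
2. 343.511ms @ 3/4 + 687.023ms (3/2)
3. 1030.534ms @ 9/4 + 343.511ms (3/4)

note 3 onset = 9/4b = 1030.534ms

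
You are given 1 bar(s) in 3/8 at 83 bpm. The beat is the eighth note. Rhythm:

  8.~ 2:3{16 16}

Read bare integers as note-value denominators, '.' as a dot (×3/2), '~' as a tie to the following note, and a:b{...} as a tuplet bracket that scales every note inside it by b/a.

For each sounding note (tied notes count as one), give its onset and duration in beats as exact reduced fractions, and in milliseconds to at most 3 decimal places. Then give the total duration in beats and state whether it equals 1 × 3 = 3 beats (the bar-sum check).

1) 0.0ms=0b +1626.506ms=9/4b
2) 1626.506ms=9/4b +542.169ms=3/4b
Σ=3b of 3 (83bpm 3/8) — PASS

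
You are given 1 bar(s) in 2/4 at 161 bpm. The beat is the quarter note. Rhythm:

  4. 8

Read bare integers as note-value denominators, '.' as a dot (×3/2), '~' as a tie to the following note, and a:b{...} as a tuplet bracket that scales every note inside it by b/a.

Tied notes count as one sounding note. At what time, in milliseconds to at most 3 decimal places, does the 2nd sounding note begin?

note 2 onset = 3/2b = 559.006ms

1. 0.0ms @ 0 + 559.006ms (3/2)
2. 559.006ms @ 3/2 + 186.335ms (1/2)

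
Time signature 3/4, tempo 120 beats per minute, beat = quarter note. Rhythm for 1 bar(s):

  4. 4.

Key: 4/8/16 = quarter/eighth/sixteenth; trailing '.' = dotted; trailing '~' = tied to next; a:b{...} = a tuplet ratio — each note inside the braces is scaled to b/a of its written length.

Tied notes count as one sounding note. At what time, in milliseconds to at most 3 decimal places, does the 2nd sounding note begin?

1. 0.0ms @ 0 + 750.0ms (3/2)
2. 750.0ms @ 3/2 + 750.0ms (3/2)

note 2 onset = 3/2b = 750.0ms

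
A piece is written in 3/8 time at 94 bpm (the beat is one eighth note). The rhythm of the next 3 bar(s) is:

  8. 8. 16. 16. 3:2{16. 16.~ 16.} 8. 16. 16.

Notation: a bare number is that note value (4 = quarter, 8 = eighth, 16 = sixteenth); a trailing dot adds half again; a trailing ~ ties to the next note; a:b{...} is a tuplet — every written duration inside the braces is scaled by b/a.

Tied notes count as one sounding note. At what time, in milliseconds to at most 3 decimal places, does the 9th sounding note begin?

note 9 onset = 33/4b = 5265.957ms

1. 0.0ms @ 0 + 957.447ms (3/2)
2. 957.447ms @ 3/2 + 957.447ms (3/2)
3. 1914.894ms @ 3 + 478.723ms (3/4)
4. 2393.617ms @ 15/4 + 478.723ms (3/4)
5. 2872.34ms @ 9/2 + 319.149ms (1/2)
6. 3191.489ms @ 5 + 638.298ms (1)
7. 3829.787ms @ 6 + 957.447ms (3/2)
8. 4787.234ms @ 15/2 + 478.723ms (3/4)
9. 5265.957ms @ 33/4 + 478.723ms (3/4)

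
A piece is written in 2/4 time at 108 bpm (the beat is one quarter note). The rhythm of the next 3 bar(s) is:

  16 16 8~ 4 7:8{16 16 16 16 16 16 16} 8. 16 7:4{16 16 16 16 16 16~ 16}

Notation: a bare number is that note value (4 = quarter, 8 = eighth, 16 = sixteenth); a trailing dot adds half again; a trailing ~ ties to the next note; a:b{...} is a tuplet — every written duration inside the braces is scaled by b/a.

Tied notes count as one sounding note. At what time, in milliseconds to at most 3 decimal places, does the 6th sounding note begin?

note 6 onset = 18/7b = 1428.571ms

1. 0.0ms @ 0 + 138.889ms (1/4)
2. 138.889ms @ 1/4 + 138.889ms (1/4)
3. 277.778ms @ 1/2 + 833.333ms (3/2)
4. 1111.111ms @ 2 + 158.73ms (2/7)
5. 1269.841ms @ 16/7 + 158.73ms (2/7)
6. 1428.571ms @ 18/7 + 158.73ms (2/7)
7. 1587.302ms @ 20/7 + 158.73ms (2/7)
8. 1746.032ms @ 22/7 + 158.73ms (2/7)
9. 1904.762ms @ 24/7 + 158.73ms (2/7)
10. 2063.492ms @ 26/7 + 158.73ms (2/7)
11. 2222.222ms @ 4 + 416.667ms (3/4)
12. 2638.889ms @ 19/4 + 138.889ms (1/4)
13. 2777.778ms @ 5 + 79.365ms (1/7)
14. 2857.143ms @ 36/7 + 79.365ms (1/7)
15. 2936.508ms @ 37/7 + 79.365ms (1/7)
16. 3015.873ms @ 38/7 + 79.365ms (1/7)
17. 3095.238ms @ 39/7 + 79.365ms (1/7)
18. 3174.603ms @ 40/7 + 158.73ms (2/7)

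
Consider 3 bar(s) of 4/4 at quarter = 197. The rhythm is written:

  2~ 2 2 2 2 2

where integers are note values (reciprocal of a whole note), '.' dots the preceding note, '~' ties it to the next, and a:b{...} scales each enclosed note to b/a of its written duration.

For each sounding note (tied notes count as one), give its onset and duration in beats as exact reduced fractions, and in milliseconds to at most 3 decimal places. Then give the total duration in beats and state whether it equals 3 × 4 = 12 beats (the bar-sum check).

1) 0.0ms=0b +1218.274ms=4b
2) 1218.274ms=4b +609.137ms=2b
3) 1827.411ms=6b +609.137ms=2b
4) 2436.548ms=8b +609.137ms=2b
5) 3045.685ms=10b +609.137ms=2b
Σ=12b of 12 (197bpm 4/4) — PASS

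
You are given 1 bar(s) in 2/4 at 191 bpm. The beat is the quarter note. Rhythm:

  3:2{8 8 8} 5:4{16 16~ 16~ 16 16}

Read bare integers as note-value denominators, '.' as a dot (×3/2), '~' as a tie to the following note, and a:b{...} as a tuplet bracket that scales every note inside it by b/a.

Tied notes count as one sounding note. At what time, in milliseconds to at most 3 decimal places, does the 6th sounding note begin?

1. 0.0ms @ 0 + 104.712ms (1/3)
2. 104.712ms @ 1/3 + 104.712ms (1/3)
3. 209.424ms @ 2/3 + 104.712ms (1/3)
4. 314.136ms @ 1 + 62.827ms (1/5)
5. 376.963ms @ 6/5 + 188.482ms (3/5)
6. 565.445ms @ 9/5 + 62.827ms (1/5)

note 6 onset = 9/5b = 565.445ms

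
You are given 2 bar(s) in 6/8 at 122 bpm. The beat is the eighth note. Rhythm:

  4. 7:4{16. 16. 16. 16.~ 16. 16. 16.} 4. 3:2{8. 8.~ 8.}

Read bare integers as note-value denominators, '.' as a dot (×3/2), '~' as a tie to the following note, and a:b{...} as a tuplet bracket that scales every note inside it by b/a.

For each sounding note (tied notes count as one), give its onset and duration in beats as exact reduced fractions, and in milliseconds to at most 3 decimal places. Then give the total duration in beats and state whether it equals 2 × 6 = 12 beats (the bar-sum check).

1) 0.0ms=0b +1475.41ms=3b
2) 1475.41ms=3b +210.773ms=3/7b
3) 1686.183ms=24/7b +210.773ms=3/7b
4) 1896.956ms=27/7b +210.773ms=3/7b
5) 2107.728ms=30/7b +421.546ms=6/7b
6) 2529.274ms=36/7b +210.773ms=3/7b
7) 2740.047ms=39/7b +210.773ms=3/7b
8) 2950.82ms=6b +1475.41ms=3b
9) 4426.23ms=9b +491.803ms=1b
10) 4918.033ms=10b +983.607ms=2b
Σ=12b of 12 (122bpm 6/8) — PASS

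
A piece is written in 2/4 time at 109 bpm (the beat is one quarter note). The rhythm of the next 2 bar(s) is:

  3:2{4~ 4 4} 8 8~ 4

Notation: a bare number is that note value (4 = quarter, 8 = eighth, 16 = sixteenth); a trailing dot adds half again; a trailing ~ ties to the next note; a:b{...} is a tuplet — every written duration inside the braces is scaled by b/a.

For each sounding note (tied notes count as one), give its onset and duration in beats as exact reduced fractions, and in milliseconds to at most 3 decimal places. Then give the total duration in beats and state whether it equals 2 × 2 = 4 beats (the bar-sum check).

1) 0.0ms=0b +733.945ms=4/3b
2) 733.945ms=4/3b +366.972ms=2/3b
3) 1100.917ms=2b +275.229ms=1/2b
4) 1376.147ms=5/2b +825.688ms=3/2b
Σ=4b of 4 (109bpm 2/4) — PASS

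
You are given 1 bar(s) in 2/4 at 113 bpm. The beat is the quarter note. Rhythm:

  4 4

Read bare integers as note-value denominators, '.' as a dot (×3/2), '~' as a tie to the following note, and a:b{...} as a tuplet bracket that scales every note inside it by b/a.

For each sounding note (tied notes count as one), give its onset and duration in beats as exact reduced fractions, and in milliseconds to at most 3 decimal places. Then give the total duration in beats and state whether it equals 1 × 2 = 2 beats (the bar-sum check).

1) 0.0ms=0b +530.973ms=1b
2) 530.973ms=1b +530.973ms=1b
Σ=2b of 2 (113bpm 2/4) — PASS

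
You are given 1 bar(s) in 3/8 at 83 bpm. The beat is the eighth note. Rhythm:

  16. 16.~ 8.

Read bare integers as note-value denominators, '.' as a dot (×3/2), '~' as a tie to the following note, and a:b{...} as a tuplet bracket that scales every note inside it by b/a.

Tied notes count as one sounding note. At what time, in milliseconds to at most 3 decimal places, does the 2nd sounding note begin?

note 2 onset = 3/4b = 542.169ms

1. 0.0ms @ 0 + 542.169ms (3/4)
2. 542.169ms @ 3/4 + 1626.506ms (9/4)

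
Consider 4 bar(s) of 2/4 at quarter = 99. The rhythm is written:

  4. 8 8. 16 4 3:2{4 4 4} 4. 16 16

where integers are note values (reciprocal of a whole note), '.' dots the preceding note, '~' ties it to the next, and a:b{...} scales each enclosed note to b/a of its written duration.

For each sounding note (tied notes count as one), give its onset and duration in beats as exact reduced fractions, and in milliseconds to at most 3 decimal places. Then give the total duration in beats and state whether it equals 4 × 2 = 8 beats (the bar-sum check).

1) 0.0ms=0b +909.091ms=3/2b
2) 909.091ms=3/2b +303.03ms=1/2b
3) 1212.121ms=2b +454.545ms=3/4b
4) 1666.667ms=11/4b +151.515ms=1/4b
5) 1818.182ms=3b +606.061ms=1b
6) 2424.242ms=4b +404.04ms=2/3b
7) 2828.283ms=14/3b +404.04ms=2/3b
8) 3232.323ms=16/3b +404.04ms=2/3b
9) 3636.364ms=6b +909.091ms=3/2b
10) 4545.455ms=15/2b +151.515ms=1/4b
11) 4696.97ms=31/4b +151.515ms=1/4b
Σ=8b of 8 (99bpm 2/4) — PASS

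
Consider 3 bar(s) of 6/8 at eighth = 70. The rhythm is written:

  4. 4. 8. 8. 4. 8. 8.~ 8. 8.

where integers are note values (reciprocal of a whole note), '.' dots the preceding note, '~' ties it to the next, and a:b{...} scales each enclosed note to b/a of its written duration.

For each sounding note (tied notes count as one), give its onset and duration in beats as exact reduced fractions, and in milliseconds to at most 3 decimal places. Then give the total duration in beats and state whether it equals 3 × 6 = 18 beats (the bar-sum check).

1) 0.0ms=0b +2571.429ms=3b
2) 2571.429ms=3b +2571.429ms=3b
3) 5142.857ms=6b +1285.714ms=3/2b
4) 6428.571ms=15/2b +1285.714ms=3/2b
5) 7714.286ms=9b +2571.429ms=3b
6) 10285.714ms=12b +1285.714ms=3/2b
7) 11571.429ms=27/2b +2571.429ms=3b
8) 14142.857ms=33/2b +1285.714ms=3/2b
Σ=18b of 18 (70bpm 6/8) — PASS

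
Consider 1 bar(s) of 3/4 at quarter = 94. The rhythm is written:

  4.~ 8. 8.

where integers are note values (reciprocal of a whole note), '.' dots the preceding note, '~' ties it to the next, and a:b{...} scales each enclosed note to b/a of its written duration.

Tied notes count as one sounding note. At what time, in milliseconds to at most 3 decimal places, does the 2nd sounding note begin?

1. 0.0ms @ 0 + 1436.17ms (9/4)
2. 1436.17ms @ 9/4 + 478.723ms (3/4)

note 2 onset = 9/4b = 1436.17ms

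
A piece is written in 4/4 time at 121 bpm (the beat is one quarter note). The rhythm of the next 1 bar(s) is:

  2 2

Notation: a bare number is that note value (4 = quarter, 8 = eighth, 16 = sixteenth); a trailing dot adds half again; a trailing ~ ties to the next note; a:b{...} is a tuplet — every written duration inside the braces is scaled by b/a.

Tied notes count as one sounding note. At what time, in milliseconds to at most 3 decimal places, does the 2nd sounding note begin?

note 2 onset = 2b = 991.736ms

1. 0.0ms @ 0 + 991.736ms (2)
2. 991.736ms @ 2 + 991.736ms (2)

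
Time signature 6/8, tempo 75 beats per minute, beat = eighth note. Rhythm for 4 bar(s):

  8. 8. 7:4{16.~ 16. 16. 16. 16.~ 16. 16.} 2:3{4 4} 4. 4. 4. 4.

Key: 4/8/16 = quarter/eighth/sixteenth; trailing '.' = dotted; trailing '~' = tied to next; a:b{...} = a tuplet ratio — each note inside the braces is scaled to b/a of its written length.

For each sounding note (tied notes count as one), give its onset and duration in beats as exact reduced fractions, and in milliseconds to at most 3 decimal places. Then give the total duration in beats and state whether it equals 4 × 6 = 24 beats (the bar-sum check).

1) 0.0ms=0b +1200.0ms=3/2b
2) 1200.0ms=3/2b +1200.0ms=3/2b
3) 2400.0ms=3b +685.714ms=6/7b
4) 3085.714ms=27/7b +342.857ms=3/7b
5) 3428.571ms=30/7b +342.857ms=3/7b
6) 3771.429ms=33/7b +685.714ms=6/7b
7) 4457.143ms=39/7b +342.857ms=3/7b
8) 4800.0ms=6b +2400.0ms=3b
9) 7200.0ms=9b +2400.0ms=3b
10) 9600.0ms=12b +2400.0ms=3b
11) 12000.0ms=15b +2400.0ms=3b
12) 14400.0ms=18b +2400.0ms=3b
13) 16800.0ms=21b +2400.0ms=3b
Σ=24b of 24 (75bpm 6/8) — PASS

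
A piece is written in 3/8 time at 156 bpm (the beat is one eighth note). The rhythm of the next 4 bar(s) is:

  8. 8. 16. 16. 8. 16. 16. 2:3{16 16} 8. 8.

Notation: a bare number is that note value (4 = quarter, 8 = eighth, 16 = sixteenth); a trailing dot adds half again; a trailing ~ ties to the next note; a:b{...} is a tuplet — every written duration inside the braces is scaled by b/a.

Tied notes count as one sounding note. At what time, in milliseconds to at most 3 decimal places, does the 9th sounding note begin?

1. 0.0ms @ 0 + 576.923ms (3/2)
2. 576.923ms @ 3/2 + 576.923ms (3/2)
3. 1153.846ms @ 3 + 288.462ms (3/4)
4. 1442.308ms @ 15/4 + 288.462ms (3/4)
5. 1730.769ms @ 9/2 + 576.923ms (3/2)
6. 2307.692ms @ 6 + 288.462ms (3/4)
7. 2596.154ms @ 27/4 + 288.462ms (3/4)
8. 2884.615ms @ 15/2 + 288.462ms (3/4)
9. 3173.077ms @ 33/4 + 288.462ms (3/4)
10. 3461.538ms @ 9 + 576.923ms (3/2)
11. 4038.462ms @ 21/2 + 576.923ms (3/2)

note 9 onset = 33/4b = 3173.077ms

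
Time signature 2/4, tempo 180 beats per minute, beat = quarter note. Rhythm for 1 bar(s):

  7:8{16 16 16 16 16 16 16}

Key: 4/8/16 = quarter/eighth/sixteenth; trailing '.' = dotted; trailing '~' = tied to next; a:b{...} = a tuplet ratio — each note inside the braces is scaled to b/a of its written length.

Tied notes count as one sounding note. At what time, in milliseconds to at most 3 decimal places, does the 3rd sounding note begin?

note 3 onset = 4/7b = 190.476ms

1. 0.0ms @ 0 + 95.238ms (2/7)
2. 95.238ms @ 2/7 + 95.238ms (2/7)
3. 190.476ms @ 4/7 + 95.238ms (2/7)
4. 285.714ms @ 6/7 + 95.238ms (2/7)
5. 380.952ms @ 8/7 + 95.238ms (2/7)
6. 476.19ms @ 10/7 + 95.238ms (2/7)
7. 571.429ms @ 12/7 + 95.238ms (2/7)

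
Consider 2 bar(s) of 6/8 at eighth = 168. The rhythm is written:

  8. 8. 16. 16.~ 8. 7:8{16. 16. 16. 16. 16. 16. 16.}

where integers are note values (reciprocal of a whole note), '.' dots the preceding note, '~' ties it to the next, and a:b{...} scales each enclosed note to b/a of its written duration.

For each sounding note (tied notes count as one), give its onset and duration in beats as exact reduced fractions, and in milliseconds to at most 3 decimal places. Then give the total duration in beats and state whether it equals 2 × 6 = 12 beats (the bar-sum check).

1) 0.0ms=0b +535.714ms=3/2b
2) 535.714ms=3/2b +535.714ms=3/2b
3) 1071.429ms=3b +267.857ms=3/4b
4) 1339.286ms=15/4b +803.571ms=9/4b
5) 2142.857ms=6b +306.122ms=6/7b
6) 2448.98ms=48/7b +306.122ms=6/7b
7) 2755.102ms=54/7b +306.122ms=6/7b
8) 3061.224ms=60/7b +306.122ms=6/7b
9) 3367.347ms=66/7b +306.122ms=6/7b
10) 3673.469ms=72/7b +306.122ms=6/7b
11) 3979.592ms=78/7b +306.122ms=6/7b
Σ=12b of 12 (168bpm 6/8) — PASS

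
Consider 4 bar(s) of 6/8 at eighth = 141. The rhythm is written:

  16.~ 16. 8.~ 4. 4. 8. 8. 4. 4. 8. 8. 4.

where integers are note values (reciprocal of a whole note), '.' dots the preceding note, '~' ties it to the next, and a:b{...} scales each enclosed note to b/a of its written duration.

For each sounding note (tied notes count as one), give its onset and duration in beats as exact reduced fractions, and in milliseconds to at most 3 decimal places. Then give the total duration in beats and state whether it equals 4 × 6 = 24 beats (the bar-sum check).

1) 0.0ms=0b +638.298ms=3/2b
2) 638.298ms=3/2b +1914.894ms=9/2b
3) 2553.191ms=6b +1276.596ms=3b
4) 3829.787ms=9b +638.298ms=3/2b
5) 4468.085ms=21/2b +638.298ms=3/2b
6) 5106.383ms=12b +1276.596ms=3b
7) 6382.979ms=15b +1276.596ms=3b
8) 7659.574ms=18b +638.298ms=3/2b
9) 8297.872ms=39/2b +638.298ms=3/2b
10) 8936.17ms=21b +1276.596ms=3b
Σ=24b of 24 (141bpm 6/8) — PASS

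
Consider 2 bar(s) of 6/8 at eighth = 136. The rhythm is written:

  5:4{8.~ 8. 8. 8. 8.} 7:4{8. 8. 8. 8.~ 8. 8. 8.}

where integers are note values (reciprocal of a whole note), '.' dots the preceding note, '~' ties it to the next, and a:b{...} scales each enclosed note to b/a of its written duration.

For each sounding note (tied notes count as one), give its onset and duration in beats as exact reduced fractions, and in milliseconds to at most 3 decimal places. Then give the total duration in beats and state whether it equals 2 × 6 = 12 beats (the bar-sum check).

1) 0.0ms=0b +1058.824ms=12/5b
2) 1058.824ms=12/5b +529.412ms=6/5b
3) 1588.235ms=18/5b +529.412ms=6/5b
4) 2117.647ms=24/5b +529.412ms=6/5b
5) 2647.059ms=6b +378.151ms=6/7b
6) 3025.21ms=48/7b +378.151ms=6/7b
7) 3403.361ms=54/7b +378.151ms=6/7b
8) 3781.513ms=60/7b +756.303ms=12/7b
9) 4537.815ms=72/7b +378.151ms=6/7b
10) 4915.966ms=78/7b +378.151ms=6/7b
Σ=12b of 12 (136bpm 6/8) — PASS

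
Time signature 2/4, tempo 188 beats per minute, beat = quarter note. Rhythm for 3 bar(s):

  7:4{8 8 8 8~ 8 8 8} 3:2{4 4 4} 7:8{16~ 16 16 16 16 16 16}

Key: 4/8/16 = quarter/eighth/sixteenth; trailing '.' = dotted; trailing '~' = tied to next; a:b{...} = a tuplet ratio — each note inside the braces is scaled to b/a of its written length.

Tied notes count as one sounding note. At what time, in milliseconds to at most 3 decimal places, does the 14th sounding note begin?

note 14 onset = 38/7b = 1732.523ms

1. 0.0ms @ 0 + 91.185ms (2/7)
2. 91.185ms @ 2/7 + 91.185ms (2/7)
3. 182.371ms @ 4/7 + 91.185ms (2/7)
4. 273.556ms @ 6/7 + 182.371ms (4/7)
5. 455.927ms @ 10/7 + 91.185ms (2/7)
6. 547.112ms @ 12/7 + 91.185ms (2/7)
7. 638.298ms @ 2 + 212.766ms (2/3)
8. 851.064ms @ 8/3 + 212.766ms (2/3)
9. 1063.83ms @ 10/3 + 212.766ms (2/3)
10. 1276.596ms @ 4 + 182.371ms (4/7)
11. 1458.967ms @ 32/7 + 91.185ms (2/7)
12. 1550.152ms @ 34/7 + 91.185ms (2/7)
13. 1641.337ms @ 36/7 + 91.185ms (2/7)
14. 1732.523ms @ 38/7 + 91.185ms (2/7)
15. 1823.708ms @ 40/7 + 91.185ms (2/7)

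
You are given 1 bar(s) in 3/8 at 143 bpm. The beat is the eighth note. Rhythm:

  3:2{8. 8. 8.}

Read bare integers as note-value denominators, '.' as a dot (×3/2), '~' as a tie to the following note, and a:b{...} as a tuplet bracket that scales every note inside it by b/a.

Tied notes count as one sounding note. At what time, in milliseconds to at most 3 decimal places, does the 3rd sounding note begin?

1. 0.0ms @ 0 + 419.58ms (1)
2. 419.58ms @ 1 + 419.58ms (1)
3. 839.161ms @ 2 + 419.58ms (1)

note 3 onset = 2b = 839.161ms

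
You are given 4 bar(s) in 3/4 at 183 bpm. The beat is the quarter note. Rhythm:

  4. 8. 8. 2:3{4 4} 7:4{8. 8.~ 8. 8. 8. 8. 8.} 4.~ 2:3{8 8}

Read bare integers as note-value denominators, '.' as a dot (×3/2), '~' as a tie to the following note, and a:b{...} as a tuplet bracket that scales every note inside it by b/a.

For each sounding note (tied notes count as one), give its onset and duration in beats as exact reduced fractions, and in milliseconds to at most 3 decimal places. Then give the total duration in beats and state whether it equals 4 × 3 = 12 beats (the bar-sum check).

1) 0.0ms=0b +491.803ms=3/2b
2) 491.803ms=3/2b +245.902ms=3/4b
3) 737.705ms=9/4b +245.902ms=3/4b
4) 983.607ms=3b +491.803ms=3/2b
5) 1475.41ms=9/2b +491.803ms=3/2b
6) 1967.213ms=6b +140.515ms=3/7b
7) 2107.728ms=45/7b +281.03ms=6/7b
8) 2388.759ms=51/7b +140.515ms=3/7b
9) 2529.274ms=54/7b +140.515ms=3/7b
10) 2669.789ms=57/7b +140.515ms=3/7b
11) 2810.304ms=60/7b +140.515ms=3/7b
12) 2950.82ms=9b +737.705ms=9/4b
13) 3688.525ms=45/4b +245.902ms=3/4b
Σ=12b of 12 (183bpm 3/4) — PASS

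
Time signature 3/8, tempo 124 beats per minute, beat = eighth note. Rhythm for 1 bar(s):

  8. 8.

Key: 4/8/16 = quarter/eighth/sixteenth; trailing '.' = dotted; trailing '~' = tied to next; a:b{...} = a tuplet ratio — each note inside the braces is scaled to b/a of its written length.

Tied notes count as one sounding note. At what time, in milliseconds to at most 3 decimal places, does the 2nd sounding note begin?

note 2 onset = 3/2b = 725.806ms

1. 0.0ms @ 0 + 725.806ms (3/2)
2. 725.806ms @ 3/2 + 725.806ms (3/2)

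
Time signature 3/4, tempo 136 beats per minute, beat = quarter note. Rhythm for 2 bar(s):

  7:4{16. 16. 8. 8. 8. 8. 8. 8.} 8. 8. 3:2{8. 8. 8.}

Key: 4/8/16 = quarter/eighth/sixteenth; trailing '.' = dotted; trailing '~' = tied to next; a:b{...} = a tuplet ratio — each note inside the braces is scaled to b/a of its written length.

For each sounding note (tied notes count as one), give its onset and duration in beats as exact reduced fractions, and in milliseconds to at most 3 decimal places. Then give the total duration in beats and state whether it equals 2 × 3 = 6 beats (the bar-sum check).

1) 0.0ms=0b +94.538ms=3/14b
2) 94.538ms=3/14b +94.538ms=3/14b
3) 189.076ms=3/7b +189.076ms=3/7b
4) 378.151ms=6/7b +189.076ms=3/7b
5) 567.227ms=9/7b +189.076ms=3/7b
6) 756.303ms=12/7b +189.076ms=3/7b
7) 945.378ms=15/7b +189.076ms=3/7b
8) 1134.454ms=18/7b +189.076ms=3/7b
9) 1323.529ms=3b +330.882ms=3/4b
10) 1654.412ms=15/4b +330.882ms=3/4b
11) 1985.294ms=9/2b +220.588ms=1/2b
12) 2205.882ms=5b +220.588ms=1/2b
13) 2426.471ms=11/2b +220.588ms=1/2b
Σ=6b of 6 (136bpm 3/4) — PASS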